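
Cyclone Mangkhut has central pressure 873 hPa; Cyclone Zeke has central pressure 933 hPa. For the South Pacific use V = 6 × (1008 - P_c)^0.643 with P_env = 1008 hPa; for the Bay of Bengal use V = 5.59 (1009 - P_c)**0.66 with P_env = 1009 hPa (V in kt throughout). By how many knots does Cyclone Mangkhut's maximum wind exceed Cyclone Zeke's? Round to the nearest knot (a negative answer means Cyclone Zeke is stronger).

43 kt

Cyclone Mangkhut: ΔP = 135; V ≈ 6 × 135^0.643 ≈ 140.59 kt.
Cyclone Zeke: ΔP = 76; V ≈ 5.59 × 76^0.66 ≈ 97.44 kt.
Difference ≈ 140.59 − 97.44 = 43.15 → 43 kt.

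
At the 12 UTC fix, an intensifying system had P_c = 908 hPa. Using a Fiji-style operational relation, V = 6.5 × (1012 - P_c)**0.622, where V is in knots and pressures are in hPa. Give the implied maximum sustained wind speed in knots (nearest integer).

117 kt

ΔP = 1012 − 908 = 104 hPa.
104^0.622 ≈ 17.972.
V ≈ 6.5 × 17.972 ≈ 116.8 kt.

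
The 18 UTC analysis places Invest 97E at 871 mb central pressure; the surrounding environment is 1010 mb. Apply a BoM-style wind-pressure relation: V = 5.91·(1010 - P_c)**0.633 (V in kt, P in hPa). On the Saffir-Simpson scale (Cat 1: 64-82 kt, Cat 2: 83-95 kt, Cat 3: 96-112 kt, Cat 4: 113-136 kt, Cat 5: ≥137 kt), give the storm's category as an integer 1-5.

ΔP = 1010 − 871 = 139 mb.
V ≈ 5.91 × 139^0.633 = 5.91 × 22.73 ≈ 134 kt.
134 kt falls in the Category 4 band.

4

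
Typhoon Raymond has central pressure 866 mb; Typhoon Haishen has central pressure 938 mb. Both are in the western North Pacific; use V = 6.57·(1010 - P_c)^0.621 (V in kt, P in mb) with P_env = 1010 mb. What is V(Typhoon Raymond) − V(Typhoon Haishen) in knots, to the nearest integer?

50 kt

Typhoon Raymond: ΔP = 144; V ≈ 6.57 × 144^0.621 ≈ 143.85 kt.
Typhoon Haishen: ΔP = 72; V ≈ 6.57 × 72^0.621 ≈ 93.53 kt.
Difference ≈ 143.85 − 93.53 = 50.32 → 50 kt.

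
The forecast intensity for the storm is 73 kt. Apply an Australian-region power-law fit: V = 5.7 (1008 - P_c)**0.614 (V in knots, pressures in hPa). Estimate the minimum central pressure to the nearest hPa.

ΔP = (V / 5.7)^(1/0.614) = (73/5.7)^1.629.
73/5.7 = 12.807; 12.807^1.629 ≈ 63.63 hPa.
P_c = 1008 − 63.63 = 944.37 ≈ 944 hPa.

944 hPa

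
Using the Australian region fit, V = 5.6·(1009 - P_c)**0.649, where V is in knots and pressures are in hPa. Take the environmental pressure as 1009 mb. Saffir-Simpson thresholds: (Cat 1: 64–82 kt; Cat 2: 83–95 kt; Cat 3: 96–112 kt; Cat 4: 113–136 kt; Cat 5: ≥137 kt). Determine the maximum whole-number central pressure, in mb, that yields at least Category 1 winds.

966 mb

Category 1 begins at V = 64 kt.
Required ΔP = (64/5.6)^(1/0.649) = 11.429^1.541 ≈ 42.68 mb.
P_c ≤ 1009 − 42.68 = 966.32, so the highest integer P_c is 966 mb.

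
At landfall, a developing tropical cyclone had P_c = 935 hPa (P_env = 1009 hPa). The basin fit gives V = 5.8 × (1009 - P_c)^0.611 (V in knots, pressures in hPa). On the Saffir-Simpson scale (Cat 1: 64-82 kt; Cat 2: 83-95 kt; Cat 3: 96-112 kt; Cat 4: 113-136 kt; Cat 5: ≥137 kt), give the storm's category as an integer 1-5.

ΔP = 1009 − 935 = 74 hPa.
V ≈ 5.8 × 74^0.611 = 5.8 × 13.87 ≈ 80 kt.
80 kt falls in the Category 1 band.

1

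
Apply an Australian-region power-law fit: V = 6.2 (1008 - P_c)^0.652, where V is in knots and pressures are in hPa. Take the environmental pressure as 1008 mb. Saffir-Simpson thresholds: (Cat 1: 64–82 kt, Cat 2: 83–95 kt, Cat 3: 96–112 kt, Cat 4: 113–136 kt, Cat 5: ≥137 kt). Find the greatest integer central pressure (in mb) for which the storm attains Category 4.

922 mb

Category 4 begins at V = 113 kt.
Required ΔP = (113/6.2)^(1/0.652) = 18.226^1.534 ≈ 85.82 mb.
P_c ≤ 1008 − 85.82 = 922.18, so the highest integer P_c is 922 mb.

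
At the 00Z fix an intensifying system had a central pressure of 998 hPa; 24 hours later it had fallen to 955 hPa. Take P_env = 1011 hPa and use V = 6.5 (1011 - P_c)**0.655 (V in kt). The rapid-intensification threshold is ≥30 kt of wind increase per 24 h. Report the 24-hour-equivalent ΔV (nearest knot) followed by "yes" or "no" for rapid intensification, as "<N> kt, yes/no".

V₁: ΔP = 13, V ≈ 6.5 × 13^0.655 ≈ 34.88 kt.
V₂: ΔP = 56, V ≈ 6.5 × 56^0.655 ≈ 90.78 kt.
ΔV over 24 h = 55.90 kt → 24 h equivalent = 55.90 × 24/24 ≈ 55.90 kt.
56 kt ≥ 30 kt ⇒ rapid intensification.

56 kt, yes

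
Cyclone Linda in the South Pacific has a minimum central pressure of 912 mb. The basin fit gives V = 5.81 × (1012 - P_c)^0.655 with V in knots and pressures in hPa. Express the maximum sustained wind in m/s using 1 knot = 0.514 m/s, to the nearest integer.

61 m/s

ΔP = 1012 − 912 = 100 mb.
V ≈ 5.81 × 100^0.655 = 5.81 × 20.417 ≈ 118.625 kt.
118.625 × 0.514 ≈ 60.97 m/s → 61 m/s.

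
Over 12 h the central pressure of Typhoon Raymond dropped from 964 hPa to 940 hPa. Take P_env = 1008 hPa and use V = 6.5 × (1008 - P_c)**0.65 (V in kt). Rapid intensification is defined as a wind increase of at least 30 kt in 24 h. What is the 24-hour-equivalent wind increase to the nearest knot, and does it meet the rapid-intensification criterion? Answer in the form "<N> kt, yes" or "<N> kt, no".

V₁: ΔP = 44, V ≈ 6.5 × 44^0.65 ≈ 76.06 kt.
V₂: ΔP = 68, V ≈ 6.5 × 68^0.65 ≈ 100.94 kt.
ΔV over 12 h = 24.88 kt → 24 h equivalent = 24.88 × 24/12 ≈ 49.76 kt.
50 kt ≥ 30 kt ⇒ rapid intensification.

50 kt, yes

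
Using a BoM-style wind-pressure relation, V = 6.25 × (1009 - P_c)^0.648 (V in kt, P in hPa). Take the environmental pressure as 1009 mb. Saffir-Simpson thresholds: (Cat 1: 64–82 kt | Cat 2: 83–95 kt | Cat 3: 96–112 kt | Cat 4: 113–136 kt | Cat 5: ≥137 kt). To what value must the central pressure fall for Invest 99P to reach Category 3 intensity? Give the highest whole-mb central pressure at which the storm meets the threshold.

Category 3 begins at V = 96 kt.
Required ΔP = (96/6.25)^(1/0.648) = 15.360^1.543 ≈ 67.74 mb.
P_c ≤ 1009 − 67.74 = 941.26, so the highest integer P_c is 941 mb.

941 mb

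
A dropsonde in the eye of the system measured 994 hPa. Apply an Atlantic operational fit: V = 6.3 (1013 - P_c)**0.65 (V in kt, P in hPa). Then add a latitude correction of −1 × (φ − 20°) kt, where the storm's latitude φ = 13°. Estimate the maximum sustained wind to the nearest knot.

ΔP = 1013 − 994 = 19 hPa.
19^0.65 ≈ 6.779.
V ≈ 6.3 × 6.779 ≈ 42.7 kt.
Latitude correction: −1 × (13 − 20) = 7 kt.
Corrected V ≈ 49.7 kt → 50 kt.

50 kt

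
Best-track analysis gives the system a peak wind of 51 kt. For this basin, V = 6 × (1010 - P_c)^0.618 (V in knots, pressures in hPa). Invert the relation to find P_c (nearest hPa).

978 hPa

ΔP = (V / 6)^(1/0.618) = (51/6)^1.618.
51/6 = 8.500; 8.500^1.618 ≈ 31.91 hPa.
P_c = 1010 − 31.91 = 978.09 ≈ 978 hPa.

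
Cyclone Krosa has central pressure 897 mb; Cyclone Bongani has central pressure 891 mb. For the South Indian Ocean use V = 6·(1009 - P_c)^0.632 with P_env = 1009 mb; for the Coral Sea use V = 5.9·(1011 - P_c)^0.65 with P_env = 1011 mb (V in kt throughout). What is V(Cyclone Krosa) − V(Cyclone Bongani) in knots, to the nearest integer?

-14 kt

Cyclone Krosa: ΔP = 112; V ≈ 6 × 112^0.632 ≈ 118.37 kt.
Cyclone Bongani: ΔP = 120; V ≈ 5.9 × 120^0.65 ≈ 132.53 kt.
Difference ≈ 118.37 − 132.53 = -14.16 → -14 kt.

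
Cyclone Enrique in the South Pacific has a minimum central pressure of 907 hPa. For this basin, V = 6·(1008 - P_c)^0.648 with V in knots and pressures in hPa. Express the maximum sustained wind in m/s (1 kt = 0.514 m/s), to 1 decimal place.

61.4 m/s

ΔP = 1008 − 907 = 101 hPa.
V ≈ 6 × 101^0.648 = 6 × 19.898 ≈ 119.385 kt.
119.385 × 0.514 ≈ 61.36 m/s → 61.4 m/s.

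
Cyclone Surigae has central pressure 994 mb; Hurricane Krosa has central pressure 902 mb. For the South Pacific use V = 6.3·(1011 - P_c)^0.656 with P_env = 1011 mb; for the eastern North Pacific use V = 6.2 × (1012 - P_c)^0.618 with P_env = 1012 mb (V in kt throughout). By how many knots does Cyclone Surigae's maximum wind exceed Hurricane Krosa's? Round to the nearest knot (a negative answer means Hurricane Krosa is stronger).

-73 kt

Cyclone Surigae: ΔP = 17; V ≈ 6.3 × 17^0.656 ≈ 40.41 kt.
Hurricane Krosa: ΔP = 110; V ≈ 6.2 × 110^0.618 ≈ 113.23 kt.
Difference ≈ 40.41 − 113.23 = -72.82 → -73 kt.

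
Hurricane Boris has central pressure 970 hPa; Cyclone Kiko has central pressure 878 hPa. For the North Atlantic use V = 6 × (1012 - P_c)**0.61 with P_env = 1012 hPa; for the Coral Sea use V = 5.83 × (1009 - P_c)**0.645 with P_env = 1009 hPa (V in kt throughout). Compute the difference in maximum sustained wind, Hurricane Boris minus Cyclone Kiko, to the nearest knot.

Hurricane Boris: ΔP = 42; V ≈ 6 × 42^0.61 ≈ 58.66 kt.
Cyclone Kiko: ΔP = 131; V ≈ 5.83 × 131^0.645 ≈ 135.30 kt.
Difference ≈ 58.66 − 135.30 = -76.64 → -77 kt.

-77 kt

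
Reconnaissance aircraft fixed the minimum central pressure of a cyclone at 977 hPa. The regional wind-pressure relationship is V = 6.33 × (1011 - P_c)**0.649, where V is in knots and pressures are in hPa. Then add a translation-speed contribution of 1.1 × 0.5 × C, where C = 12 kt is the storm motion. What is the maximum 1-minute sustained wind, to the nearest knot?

ΔP = 1011 − 977 = 34 hPa.
34^0.649 ≈ 9.861.
V ≈ 6.33 × 9.861 ≈ 62.4 kt.
Translation term: 1.1 × 0.5 × 12 = 6.6 kt.
Corrected V ≈ 69 kt → 69 kt.

69 kt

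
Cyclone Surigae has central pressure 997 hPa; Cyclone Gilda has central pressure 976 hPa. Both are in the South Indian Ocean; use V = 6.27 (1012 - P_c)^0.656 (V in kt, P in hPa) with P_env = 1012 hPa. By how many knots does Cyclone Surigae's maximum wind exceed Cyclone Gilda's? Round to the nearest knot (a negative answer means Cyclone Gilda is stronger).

-29 kt

Cyclone Surigae: ΔP = 15; V ≈ 6.27 × 15^0.656 ≈ 37.05 kt.
Cyclone Gilda: ΔP = 36; V ≈ 6.27 × 36^0.656 ≈ 65.80 kt.
Difference ≈ 37.05 − 65.80 = -28.75 → -29 kt.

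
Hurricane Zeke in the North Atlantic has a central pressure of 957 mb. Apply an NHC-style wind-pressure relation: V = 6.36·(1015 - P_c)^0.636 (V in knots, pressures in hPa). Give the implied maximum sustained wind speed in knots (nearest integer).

84 kt

ΔP = 1015 − 957 = 58 mb.
58^0.636 ≈ 13.229.
V ≈ 6.36 × 13.229 ≈ 84.1 kt.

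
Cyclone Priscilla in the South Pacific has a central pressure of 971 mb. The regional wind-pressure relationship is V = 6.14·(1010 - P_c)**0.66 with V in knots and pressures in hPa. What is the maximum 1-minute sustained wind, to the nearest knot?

ΔP = 1010 − 971 = 39 mb.
39^0.66 ≈ 11.223.
V ≈ 6.14 × 11.223 ≈ 68.9 kt.

69 kt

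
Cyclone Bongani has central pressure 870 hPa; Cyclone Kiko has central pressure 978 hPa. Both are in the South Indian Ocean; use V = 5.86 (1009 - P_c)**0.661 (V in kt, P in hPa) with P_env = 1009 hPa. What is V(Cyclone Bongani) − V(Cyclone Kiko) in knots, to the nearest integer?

96 kt

Cyclone Bongani: ΔP = 139; V ≈ 5.86 × 139^0.661 ≈ 152.91 kt.
Cyclone Kiko: ΔP = 31; V ≈ 5.86 × 31^0.661 ≈ 56.71 kt.
Difference ≈ 152.91 − 56.71 = 96.20 → 96 kt.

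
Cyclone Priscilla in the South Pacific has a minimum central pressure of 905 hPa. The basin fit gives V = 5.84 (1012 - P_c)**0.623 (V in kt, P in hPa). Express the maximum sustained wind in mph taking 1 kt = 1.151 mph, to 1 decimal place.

ΔP = 1012 − 905 = 107 hPa.
V ≈ 5.84 × 107^0.623 = 5.84 × 18.378 ≈ 107.329 kt.
107.329 × 1.151 ≈ 123.54 mph → 123.5 mph.

123.5 mph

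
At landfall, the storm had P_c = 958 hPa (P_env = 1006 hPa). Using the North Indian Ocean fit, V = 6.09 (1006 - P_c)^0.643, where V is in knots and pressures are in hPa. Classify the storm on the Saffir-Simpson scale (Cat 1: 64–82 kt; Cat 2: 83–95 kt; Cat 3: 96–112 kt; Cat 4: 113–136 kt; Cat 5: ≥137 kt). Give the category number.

1

ΔP = 1006 − 958 = 48 hPa.
V ≈ 6.09 × 48^0.643 = 6.09 × 12.05 ≈ 73 kt.
73 kt falls in the Category 1 band.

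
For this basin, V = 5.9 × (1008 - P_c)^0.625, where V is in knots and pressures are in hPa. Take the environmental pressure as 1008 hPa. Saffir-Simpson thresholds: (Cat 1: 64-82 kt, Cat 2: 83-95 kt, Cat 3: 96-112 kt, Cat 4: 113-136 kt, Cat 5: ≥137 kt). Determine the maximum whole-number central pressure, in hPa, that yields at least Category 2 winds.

939 hPa

Category 2 begins at V = 83 kt.
Required ΔP = (83/5.9)^(1/0.625) = 14.068^1.600 ≈ 68.73 hPa.
P_c ≤ 1008 − 68.73 = 939.27, so the highest integer P_c is 939 hPa.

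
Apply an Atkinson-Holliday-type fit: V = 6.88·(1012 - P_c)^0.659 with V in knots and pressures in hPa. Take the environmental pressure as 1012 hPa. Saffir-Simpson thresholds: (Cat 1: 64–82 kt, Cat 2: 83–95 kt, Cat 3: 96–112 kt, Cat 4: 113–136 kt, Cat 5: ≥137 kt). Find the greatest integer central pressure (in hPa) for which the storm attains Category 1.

982 hPa

Category 1 begins at V = 64 kt.
Required ΔP = (64/6.88)^(1/0.659) = 9.302^1.517 ≈ 29.50 hPa.
P_c ≤ 1012 − 29.50 = 982.50, so the highest integer P_c is 982 hPa.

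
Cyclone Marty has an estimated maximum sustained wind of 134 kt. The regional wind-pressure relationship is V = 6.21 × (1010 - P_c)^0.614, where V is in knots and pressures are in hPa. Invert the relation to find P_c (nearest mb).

861 mb

ΔP = (V / 6.21)^(1/0.614) = (134/6.21)^1.629.
134/6.21 = 21.578; 21.578^1.629 ≈ 148.82 mb.
P_c = 1010 − 148.82 = 861.18 ≈ 861 mb.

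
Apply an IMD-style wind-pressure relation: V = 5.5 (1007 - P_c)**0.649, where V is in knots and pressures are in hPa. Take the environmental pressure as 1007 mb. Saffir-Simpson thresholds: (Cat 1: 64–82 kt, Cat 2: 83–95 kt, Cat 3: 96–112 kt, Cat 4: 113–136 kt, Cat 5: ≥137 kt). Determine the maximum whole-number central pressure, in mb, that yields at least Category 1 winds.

963 mb

Category 1 begins at V = 64 kt.
Required ΔP = (64/5.5)^(1/0.649) = 11.636^1.541 ≈ 43.88 mb.
P_c ≤ 1007 − 43.88 = 963.12, so the highest integer P_c is 963 mb.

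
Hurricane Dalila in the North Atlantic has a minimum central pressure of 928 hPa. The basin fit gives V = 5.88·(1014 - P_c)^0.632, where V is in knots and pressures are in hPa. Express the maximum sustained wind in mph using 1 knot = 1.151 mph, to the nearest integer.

113 mph

ΔP = 1014 − 928 = 86 hPa.
V ≈ 5.88 × 86^0.632 = 5.88 × 16.696 ≈ 98.170 kt.
98.170 × 1.151 ≈ 112.99 mph → 113 mph.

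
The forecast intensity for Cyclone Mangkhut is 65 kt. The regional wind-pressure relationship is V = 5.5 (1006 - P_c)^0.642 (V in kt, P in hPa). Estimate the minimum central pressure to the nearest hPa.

959 hPa

ΔP = (V / 5.5)^(1/0.642) = (65/5.5)^1.558.
65/5.5 = 11.818; 11.818^1.558 ≈ 46.84 hPa.
P_c = 1006 − 46.84 = 959.16 ≈ 959 hPa.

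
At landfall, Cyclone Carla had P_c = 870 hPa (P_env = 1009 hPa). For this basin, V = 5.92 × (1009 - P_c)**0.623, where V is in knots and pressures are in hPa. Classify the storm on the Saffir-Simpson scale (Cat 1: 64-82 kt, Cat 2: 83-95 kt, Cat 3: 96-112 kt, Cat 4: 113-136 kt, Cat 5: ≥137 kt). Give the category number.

ΔP = 1009 − 870 = 139 hPa.
V ≈ 5.92 × 139^0.623 = 5.92 × 21.63 ≈ 128 kt.
128 kt falls in the Category 4 band.

4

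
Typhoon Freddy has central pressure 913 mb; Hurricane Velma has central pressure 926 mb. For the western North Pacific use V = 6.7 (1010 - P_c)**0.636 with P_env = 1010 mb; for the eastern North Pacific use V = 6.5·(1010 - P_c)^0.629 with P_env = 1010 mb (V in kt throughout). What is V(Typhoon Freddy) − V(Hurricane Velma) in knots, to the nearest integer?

17 kt

Typhoon Freddy: ΔP = 97; V ≈ 6.7 × 97^0.636 ≈ 122.93 kt.
Hurricane Velma: ΔP = 84; V ≈ 6.5 × 84^0.629 ≈ 105.51 kt.
Difference ≈ 122.93 − 105.51 = 17.42 → 17 kt.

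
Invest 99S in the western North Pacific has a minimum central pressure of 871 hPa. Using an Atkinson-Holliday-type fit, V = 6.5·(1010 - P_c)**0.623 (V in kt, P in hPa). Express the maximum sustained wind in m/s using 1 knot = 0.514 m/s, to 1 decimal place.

72.3 m/s

ΔP = 1010 − 871 = 139 hPa.
V ≈ 6.5 × 139^0.623 = 6.5 × 21.632 ≈ 140.609 kt.
140.609 × 0.514 ≈ 72.27 m/s → 72.3 m/s.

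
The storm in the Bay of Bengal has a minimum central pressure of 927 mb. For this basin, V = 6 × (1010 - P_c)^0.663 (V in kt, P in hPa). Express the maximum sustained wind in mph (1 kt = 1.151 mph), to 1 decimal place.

129.3 mph

ΔP = 1010 − 927 = 83 mb.
V ≈ 6 × 83^0.663 = 6 × 18.722 ≈ 112.331 kt.
112.331 × 1.151 ≈ 129.29 mph → 129.3 mph.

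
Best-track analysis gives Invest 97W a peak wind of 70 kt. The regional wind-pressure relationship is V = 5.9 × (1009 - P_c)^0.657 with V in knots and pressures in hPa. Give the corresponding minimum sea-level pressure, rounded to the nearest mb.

966 mb

ΔP = (V / 5.9)^(1/0.657) = (70/5.9)^1.522.
70/5.9 = 11.864; 11.864^1.522 ≈ 43.16 mb.
P_c = 1009 − 43.16 = 965.84 ≈ 966 mb.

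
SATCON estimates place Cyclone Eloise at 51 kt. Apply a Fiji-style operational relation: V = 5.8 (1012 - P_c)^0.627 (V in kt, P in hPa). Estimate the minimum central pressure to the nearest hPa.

ΔP = (V / 5.8)^(1/0.627) = (51/5.8)^1.595.
51/5.8 = 8.793; 8.793^1.595 ≈ 32.05 hPa.
P_c = 1012 − 32.05 = 979.95 ≈ 980 hPa.

980 hPa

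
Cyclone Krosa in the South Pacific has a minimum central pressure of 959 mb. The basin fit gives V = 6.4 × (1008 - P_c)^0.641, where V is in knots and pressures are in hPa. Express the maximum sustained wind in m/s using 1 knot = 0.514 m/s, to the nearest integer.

40 m/s

ΔP = 1008 − 959 = 49 mb.
V ≈ 6.4 × 49^0.641 = 6.4 × 12.118 ≈ 77.552 kt.
77.552 × 0.514 ≈ 39.86 m/s → 40 m/s.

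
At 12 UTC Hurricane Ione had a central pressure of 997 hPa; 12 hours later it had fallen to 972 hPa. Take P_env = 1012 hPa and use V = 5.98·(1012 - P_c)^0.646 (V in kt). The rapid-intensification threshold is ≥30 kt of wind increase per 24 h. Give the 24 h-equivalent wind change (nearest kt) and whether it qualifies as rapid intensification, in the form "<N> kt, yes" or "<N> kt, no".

61 kt, yes

V₁: ΔP = 15, V ≈ 5.98 × 15^0.646 ≈ 34.39 kt.
V₂: ΔP = 40, V ≈ 5.98 × 40^0.646 ≈ 64.81 kt.
ΔV over 12 h = 30.42 kt → 24 h equivalent = 30.42 × 24/12 ≈ 60.84 kt.
61 kt ≥ 30 kt ⇒ rapid intensification.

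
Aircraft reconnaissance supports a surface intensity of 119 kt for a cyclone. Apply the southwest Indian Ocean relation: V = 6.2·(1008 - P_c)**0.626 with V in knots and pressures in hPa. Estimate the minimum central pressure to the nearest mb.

ΔP = (V / 6.2)^(1/0.626) = (119/6.2)^1.597.
119/6.2 = 19.194; 19.194^1.597 ≈ 112.14 mb.
P_c = 1008 − 112.14 = 895.86 ≈ 896 mb.

896 mb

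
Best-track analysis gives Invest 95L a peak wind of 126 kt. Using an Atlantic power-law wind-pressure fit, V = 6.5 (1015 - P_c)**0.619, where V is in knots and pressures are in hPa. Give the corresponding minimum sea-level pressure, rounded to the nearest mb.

895 mb

ΔP = (V / 6.5)^(1/0.619) = (126/6.5)^1.616.
126/6.5 = 19.385; 19.385^1.616 ≈ 120.20 mb.
P_c = 1015 − 120.20 = 894.80 ≈ 895 mb.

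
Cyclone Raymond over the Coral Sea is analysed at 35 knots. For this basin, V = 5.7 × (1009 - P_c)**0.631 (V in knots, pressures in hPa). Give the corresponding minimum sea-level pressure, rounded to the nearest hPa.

ΔP = (V / 5.7)^(1/0.631) = (35/5.7)^1.585.
35/5.7 = 6.140; 6.140^1.585 ≈ 17.75 hPa.
P_c = 1009 − 17.75 = 991.25 ≈ 991 hPa.

991 hPa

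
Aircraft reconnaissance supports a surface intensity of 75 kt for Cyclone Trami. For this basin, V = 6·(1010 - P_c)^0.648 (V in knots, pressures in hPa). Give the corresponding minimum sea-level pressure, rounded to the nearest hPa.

961 hPa

ΔP = (V / 6)^(1/0.648) = (75/6)^1.543.
75/6 = 12.500; 12.500^1.543 ≈ 49.29 hPa.
P_c = 1010 − 49.29 = 960.71 ≈ 961 hPa.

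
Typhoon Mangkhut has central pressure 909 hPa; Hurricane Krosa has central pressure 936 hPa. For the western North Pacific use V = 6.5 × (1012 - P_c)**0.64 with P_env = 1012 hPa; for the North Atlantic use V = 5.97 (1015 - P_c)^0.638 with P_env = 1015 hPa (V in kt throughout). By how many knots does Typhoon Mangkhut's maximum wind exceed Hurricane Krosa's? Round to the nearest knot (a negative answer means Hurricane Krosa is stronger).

29 kt

Typhoon Mangkhut: ΔP = 103; V ≈ 6.5 × 103^0.64 ≈ 126.22 kt.
Hurricane Krosa: ΔP = 79; V ≈ 5.97 × 79^0.638 ≈ 96.98 kt.
Difference ≈ 126.22 − 96.98 = 29.24 → 29 kt.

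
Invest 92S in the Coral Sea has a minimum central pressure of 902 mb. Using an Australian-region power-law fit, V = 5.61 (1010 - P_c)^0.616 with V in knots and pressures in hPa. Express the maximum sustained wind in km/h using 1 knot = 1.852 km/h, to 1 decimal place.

185.9 km/h

ΔP = 1010 − 902 = 108 mb.
V ≈ 5.61 × 108^0.616 = 5.61 × 17.889 ≈ 100.358 kt.
100.358 × 1.852 ≈ 185.86 km/h → 185.9 km/h.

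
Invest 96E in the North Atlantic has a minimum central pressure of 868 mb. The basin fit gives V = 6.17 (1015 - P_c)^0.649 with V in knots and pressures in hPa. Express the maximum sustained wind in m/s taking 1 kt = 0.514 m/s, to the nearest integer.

ΔP = 1015 − 868 = 147 mb.
V ≈ 6.17 × 147^0.649 = 6.17 × 25.503 ≈ 157.353 kt.
157.353 × 0.514 ≈ 80.88 m/s → 81 m/s.

81 m/s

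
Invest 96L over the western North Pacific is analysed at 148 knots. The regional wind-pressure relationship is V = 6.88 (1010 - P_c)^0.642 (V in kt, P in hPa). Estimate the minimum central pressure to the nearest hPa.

891 hPa

ΔP = (V / 6.88)^(1/0.642) = (148/6.88)^1.558.
148/6.88 = 21.512; 21.512^1.558 ≈ 119.07 hPa.
P_c = 1010 − 119.07 = 890.93 ≈ 891 hPa.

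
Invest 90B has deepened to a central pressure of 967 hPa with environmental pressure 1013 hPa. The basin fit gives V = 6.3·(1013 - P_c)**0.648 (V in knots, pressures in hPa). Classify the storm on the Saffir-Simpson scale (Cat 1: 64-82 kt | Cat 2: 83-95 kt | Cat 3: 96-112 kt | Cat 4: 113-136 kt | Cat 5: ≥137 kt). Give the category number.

ΔP = 1013 − 967 = 46 hPa.
V ≈ 6.3 × 46^0.648 = 6.3 × 11.95 ≈ 75 kt.
75 kt falls in the Category 1 band.

1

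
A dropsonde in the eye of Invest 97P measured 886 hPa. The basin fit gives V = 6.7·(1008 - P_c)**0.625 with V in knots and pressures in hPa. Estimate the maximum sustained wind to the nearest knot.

ΔP = 1008 − 886 = 122 hPa.
122^0.625 ≈ 20.136.
V ≈ 6.7 × 20.136 ≈ 134.9 kt.

135 kt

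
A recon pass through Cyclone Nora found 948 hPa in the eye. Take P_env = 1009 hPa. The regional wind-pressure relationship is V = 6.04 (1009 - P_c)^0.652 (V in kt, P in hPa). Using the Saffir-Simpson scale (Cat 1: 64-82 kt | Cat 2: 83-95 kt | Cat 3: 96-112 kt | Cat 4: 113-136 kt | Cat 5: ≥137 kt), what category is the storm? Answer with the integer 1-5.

2

ΔP = 1009 − 948 = 61 hPa.
V ≈ 6.04 × 61^0.652 = 6.04 × 14.59 ≈ 88 kt.
88 kt falls in the Category 2 band.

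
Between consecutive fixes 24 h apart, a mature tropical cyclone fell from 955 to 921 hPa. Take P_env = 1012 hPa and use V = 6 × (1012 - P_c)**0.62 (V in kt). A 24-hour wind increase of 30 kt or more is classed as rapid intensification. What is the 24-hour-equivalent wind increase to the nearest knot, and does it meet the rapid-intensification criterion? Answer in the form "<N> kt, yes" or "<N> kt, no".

V₁: ΔP = 57, V ≈ 6 × 57^0.62 ≈ 73.59 kt.
V₂: ΔP = 91, V ≈ 6 × 91^0.62 ≈ 98.35 kt.
ΔV over 24 h = 24.76 kt → 24 h equivalent = 24.76 × 24/24 ≈ 24.76 kt.
25 kt < 30 kt ⇒ not rapid intensification.

25 kt, no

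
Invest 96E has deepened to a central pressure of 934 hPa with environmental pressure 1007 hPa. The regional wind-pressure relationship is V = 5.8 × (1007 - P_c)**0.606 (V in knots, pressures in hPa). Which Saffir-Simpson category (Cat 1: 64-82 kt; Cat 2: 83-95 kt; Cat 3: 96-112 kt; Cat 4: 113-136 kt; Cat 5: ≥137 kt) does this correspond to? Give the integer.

1

ΔP = 1007 − 934 = 73 hPa.
V ≈ 5.8 × 73^0.606 = 5.8 × 13.46 ≈ 78 kt.
78 kt falls in the Category 1 band.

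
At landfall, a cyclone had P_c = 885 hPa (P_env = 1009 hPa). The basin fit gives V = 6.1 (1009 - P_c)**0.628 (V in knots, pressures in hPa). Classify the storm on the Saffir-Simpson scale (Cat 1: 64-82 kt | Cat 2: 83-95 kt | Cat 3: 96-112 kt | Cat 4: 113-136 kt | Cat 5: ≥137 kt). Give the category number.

4

ΔP = 1009 − 885 = 124 hPa.
V ≈ 6.1 × 124^0.628 = 6.1 × 20.64 ≈ 126 kt.
126 kt falls in the Category 4 band.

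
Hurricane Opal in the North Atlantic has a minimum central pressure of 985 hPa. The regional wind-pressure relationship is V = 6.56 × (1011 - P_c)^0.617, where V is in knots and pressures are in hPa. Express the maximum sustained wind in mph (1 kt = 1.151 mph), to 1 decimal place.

ΔP = 1011 − 985 = 26 hPa.
V ≈ 6.56 × 26^0.617 = 6.56 × 7.465 ≈ 48.971 kt.
48.971 × 1.151 ≈ 56.37 mph → 56.4 mph.

56.4 mph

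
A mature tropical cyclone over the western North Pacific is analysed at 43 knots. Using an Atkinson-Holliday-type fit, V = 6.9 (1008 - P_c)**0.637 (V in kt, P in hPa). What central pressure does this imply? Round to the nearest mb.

990 mb

ΔP = (V / 6.9)^(1/0.637) = (43/6.9)^1.570.
43/6.9 = 6.232; 6.232^1.570 ≈ 17.68 mb.
P_c = 1008 − 17.68 = 990.32 ≈ 990 mb.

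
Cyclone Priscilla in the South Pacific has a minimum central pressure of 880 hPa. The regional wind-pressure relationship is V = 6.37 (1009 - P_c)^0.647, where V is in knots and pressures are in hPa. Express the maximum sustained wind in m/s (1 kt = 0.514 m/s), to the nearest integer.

76 m/s

ΔP = 1009 − 880 = 129 hPa.
V ≈ 6.37 × 129^0.647 = 6.37 × 23.203 ≈ 147.806 kt.
147.806 × 0.514 ≈ 75.97 m/s → 76 m/s.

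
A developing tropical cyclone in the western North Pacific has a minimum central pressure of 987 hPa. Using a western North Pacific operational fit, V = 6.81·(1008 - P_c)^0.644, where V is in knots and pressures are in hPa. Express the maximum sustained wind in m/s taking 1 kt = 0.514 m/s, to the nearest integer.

ΔP = 1008 − 987 = 21 hPa.
V ≈ 6.81 × 21^0.644 = 6.81 × 7.104 ≈ 48.379 kt.
48.379 × 0.514 ≈ 24.87 m/s → 25 m/s.

25 m/s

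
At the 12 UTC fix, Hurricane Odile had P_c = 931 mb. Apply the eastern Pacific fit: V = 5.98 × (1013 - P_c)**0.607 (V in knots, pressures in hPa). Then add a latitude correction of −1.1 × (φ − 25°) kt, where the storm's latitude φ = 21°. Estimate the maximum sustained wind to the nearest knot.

ΔP = 1013 − 931 = 82 mb.
82^0.607 ≈ 14.511.
V ≈ 5.98 × 14.511 ≈ 86.8 kt.
Latitude correction: −1.1 × (21 − 25) = 4.4 kt.
Corrected V ≈ 91.2 kt → 91 kt.

91 kt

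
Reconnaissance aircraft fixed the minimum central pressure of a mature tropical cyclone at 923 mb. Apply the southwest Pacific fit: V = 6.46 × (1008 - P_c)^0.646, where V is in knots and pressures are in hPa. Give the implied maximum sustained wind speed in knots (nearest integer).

ΔP = 1008 − 923 = 85 mb.
85^0.646 ≈ 17.636.
V ≈ 6.46 × 17.636 ≈ 113.9 kt.

114 kt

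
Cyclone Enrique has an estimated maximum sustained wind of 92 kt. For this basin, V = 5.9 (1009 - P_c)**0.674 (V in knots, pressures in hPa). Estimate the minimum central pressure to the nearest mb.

950 mb

ΔP = (V / 5.9)^(1/0.674) = (92/5.9)^1.484.
92/5.9 = 15.593; 15.593^1.484 ≈ 58.88 mb.
P_c = 1009 − 58.88 = 950.12 ≈ 950 mb.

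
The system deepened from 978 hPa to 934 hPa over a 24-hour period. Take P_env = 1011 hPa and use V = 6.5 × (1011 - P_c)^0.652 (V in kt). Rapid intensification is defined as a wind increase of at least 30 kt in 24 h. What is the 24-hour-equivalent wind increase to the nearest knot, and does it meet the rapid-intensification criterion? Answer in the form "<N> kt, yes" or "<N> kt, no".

47 kt, yes

V₁: ΔP = 33, V ≈ 6.5 × 33^0.652 ≈ 63.53 kt.
V₂: ΔP = 77, V ≈ 6.5 × 77^0.652 ≈ 110.38 kt.
ΔV over 24 h = 46.85 kt → 24 h equivalent = 46.85 × 24/24 ≈ 46.85 kt.
47 kt ≥ 30 kt ⇒ rapid intensification.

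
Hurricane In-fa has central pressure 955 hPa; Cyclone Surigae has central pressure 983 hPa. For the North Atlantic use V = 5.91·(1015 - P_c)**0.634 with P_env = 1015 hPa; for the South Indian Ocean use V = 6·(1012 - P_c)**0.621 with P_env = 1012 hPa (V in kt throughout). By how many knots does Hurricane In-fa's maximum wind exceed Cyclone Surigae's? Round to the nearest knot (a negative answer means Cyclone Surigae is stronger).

31 kt

Hurricane In-fa: ΔP = 60; V ≈ 5.91 × 60^0.634 ≈ 79.24 kt.
Cyclone Surigae: ΔP = 29; V ≈ 6 × 29^0.621 ≈ 48.56 kt.
Difference ≈ 79.24 − 48.56 = 30.68 → 31 kt.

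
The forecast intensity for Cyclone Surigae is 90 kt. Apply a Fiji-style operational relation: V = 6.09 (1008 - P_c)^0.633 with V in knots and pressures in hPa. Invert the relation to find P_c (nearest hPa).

ΔP = (V / 6.09)^(1/0.633) = (90/6.09)^1.580.
90/6.09 = 14.778; 14.778^1.580 ≈ 70.43 hPa.
P_c = 1008 − 70.43 = 937.57 ≈ 938 hPa.

938 hPa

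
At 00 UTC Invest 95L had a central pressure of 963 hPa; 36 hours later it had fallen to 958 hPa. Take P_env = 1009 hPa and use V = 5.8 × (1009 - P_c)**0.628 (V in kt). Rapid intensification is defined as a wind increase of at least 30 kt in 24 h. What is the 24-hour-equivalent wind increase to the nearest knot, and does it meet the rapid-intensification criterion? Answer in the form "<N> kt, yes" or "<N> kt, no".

V₁: ΔP = 46, V ≈ 5.8 × 46^0.628 ≈ 64.22 kt.
V₂: ΔP = 51, V ≈ 5.8 × 51^0.628 ≈ 68.51 kt.
ΔV over 36 h = 4.29 kt → 24 h equivalent = 4.29 × 24/36 ≈ 2.86 kt.
3 kt < 30 kt ⇒ not rapid intensification.

3 kt, no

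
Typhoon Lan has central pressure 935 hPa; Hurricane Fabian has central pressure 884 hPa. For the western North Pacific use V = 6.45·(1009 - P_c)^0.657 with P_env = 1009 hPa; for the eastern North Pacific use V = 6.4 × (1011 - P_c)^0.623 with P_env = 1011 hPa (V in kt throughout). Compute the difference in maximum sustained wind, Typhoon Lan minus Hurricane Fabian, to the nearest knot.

Typhoon Lan: ΔP = 74; V ≈ 6.45 × 74^0.657 ≈ 109.05 kt.
Hurricane Fabian: ΔP = 127; V ≈ 6.4 × 127^0.623 ≈ 130.87 kt.
Difference ≈ 109.05 − 130.87 = -21.82 → -22 kt.

-22 kt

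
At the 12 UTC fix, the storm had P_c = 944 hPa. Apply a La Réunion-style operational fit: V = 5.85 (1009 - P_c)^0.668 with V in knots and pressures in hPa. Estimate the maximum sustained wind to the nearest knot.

95 kt

ΔP = 1009 − 944 = 65 hPa.
65^0.668 ≈ 16.256.
V ≈ 5.85 × 16.256 ≈ 95.1 kt.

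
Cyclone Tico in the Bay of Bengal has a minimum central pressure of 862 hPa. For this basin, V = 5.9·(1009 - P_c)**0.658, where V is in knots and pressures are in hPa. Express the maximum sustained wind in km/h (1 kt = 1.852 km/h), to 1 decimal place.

ΔP = 1009 − 862 = 147 hPa.
V ≈ 5.9 × 147^0.658 = 5.9 × 26.674 ≈ 157.379 kt.
157.379 × 1.852 ≈ 291.47 km/h → 291.5 km/h.

291.5 km/h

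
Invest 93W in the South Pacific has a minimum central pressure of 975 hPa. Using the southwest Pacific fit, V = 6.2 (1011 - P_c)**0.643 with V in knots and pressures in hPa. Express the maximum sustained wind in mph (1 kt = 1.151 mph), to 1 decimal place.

71.5 mph

ΔP = 1011 − 975 = 36 hPa.
V ≈ 6.2 × 36^0.643 = 6.2 × 10.016 ≈ 62.100 kt.
62.100 × 1.151 ≈ 71.48 mph → 71.5 mph.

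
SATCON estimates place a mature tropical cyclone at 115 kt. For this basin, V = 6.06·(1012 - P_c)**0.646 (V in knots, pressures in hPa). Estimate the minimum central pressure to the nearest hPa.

ΔP = (V / 6.06)^(1/0.646) = (115/6.06)^1.548.
115/6.06 = 18.977; 18.977^1.548 ≈ 95.21 hPa.
P_c = 1012 − 95.21 = 916.79 ≈ 917 hPa.

917 hPa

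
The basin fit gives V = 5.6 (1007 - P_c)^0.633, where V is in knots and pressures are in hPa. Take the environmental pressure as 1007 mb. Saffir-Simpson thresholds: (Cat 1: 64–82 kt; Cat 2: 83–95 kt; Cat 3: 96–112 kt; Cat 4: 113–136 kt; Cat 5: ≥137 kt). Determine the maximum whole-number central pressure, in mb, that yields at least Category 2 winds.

Category 2 begins at V = 83 kt.
Required ΔP = (83/5.6)^(1/0.633) = 14.821^1.580 ≈ 70.75 mb.
P_c ≤ 1007 − 70.75 = 936.25, so the highest integer P_c is 936 mb.

936 mb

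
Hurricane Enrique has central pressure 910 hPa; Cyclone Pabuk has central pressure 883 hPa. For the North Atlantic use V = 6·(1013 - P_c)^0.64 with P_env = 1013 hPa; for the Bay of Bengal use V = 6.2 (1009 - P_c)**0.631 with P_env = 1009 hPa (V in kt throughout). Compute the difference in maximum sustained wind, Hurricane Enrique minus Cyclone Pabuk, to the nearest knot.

Hurricane Enrique: ΔP = 103; V ≈ 6 × 103^0.64 ≈ 116.51 kt.
Cyclone Pabuk: ΔP = 126; V ≈ 6.2 × 126^0.631 ≈ 131.14 kt.
Difference ≈ 116.51 − 131.14 = -14.63 → -15 kt.

-15 kt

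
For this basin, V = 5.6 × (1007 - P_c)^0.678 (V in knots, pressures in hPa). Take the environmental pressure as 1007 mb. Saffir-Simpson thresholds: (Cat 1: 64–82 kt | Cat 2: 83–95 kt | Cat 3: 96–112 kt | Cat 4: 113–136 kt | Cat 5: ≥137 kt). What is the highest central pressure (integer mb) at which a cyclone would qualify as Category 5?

Category 5 begins at V = 137 kt.
Required ΔP = (137/5.6)^(1/0.678) = 24.464^1.475 ≈ 111.68 mb.
P_c ≤ 1007 − 111.68 = 895.32, so the highest integer P_c is 895 mb.

895 mb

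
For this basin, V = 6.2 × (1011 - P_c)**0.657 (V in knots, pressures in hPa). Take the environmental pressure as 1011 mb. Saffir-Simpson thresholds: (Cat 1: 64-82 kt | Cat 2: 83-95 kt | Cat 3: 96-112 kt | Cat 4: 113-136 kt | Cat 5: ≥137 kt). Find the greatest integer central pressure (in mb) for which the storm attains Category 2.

959 mb

Category 2 begins at V = 83 kt.
Required ΔP = (83/6.2)^(1/0.657) = 13.387^1.522 ≈ 51.87 mb.
P_c ≤ 1011 − 51.87 = 959.13, so the highest integer P_c is 959 mb.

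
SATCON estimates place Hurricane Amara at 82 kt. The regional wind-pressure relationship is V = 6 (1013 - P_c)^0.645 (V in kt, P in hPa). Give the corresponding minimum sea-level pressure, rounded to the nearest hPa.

955 hPa

ΔP = (V / 6)^(1/0.645) = (82/6)^1.550.
82/6 = 13.667; 13.667^1.550 ≈ 57.64 hPa.
P_c = 1013 − 57.64 = 955.36 ≈ 955 hPa.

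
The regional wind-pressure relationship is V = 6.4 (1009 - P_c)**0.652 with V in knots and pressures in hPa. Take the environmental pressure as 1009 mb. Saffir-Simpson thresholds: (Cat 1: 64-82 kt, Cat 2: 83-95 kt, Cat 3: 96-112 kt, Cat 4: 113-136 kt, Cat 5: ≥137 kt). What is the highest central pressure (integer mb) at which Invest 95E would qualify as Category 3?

Category 3 begins at V = 96 kt.
Required ΔP = (96/6.4)^(1/0.652) = 15.000^1.534 ≈ 63.65 mb.
P_c ≤ 1009 − 63.65 = 945.35, so the highest integer P_c is 945 mb.

945 mb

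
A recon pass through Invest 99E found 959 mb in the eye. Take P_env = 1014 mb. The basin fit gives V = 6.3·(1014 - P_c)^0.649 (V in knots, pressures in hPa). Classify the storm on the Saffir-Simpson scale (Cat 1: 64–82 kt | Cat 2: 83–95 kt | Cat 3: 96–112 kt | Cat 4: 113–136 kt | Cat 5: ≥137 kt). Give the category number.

ΔP = 1014 − 959 = 55 mb.
V ≈ 6.3 × 55^0.649 = 6.3 × 13.47 ≈ 85 kt.
85 kt falls in the Category 2 band.

2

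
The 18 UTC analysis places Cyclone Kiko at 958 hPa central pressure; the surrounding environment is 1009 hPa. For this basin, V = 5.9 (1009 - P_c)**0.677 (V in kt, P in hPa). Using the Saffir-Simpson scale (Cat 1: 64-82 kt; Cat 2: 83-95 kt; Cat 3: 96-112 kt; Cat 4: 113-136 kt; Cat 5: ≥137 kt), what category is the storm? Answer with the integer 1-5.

ΔP = 1009 − 958 = 51 hPa.
V ≈ 5.9 × 51^0.677 = 5.9 × 14.32 ≈ 85 kt.
85 kt falls in the Category 2 band.

2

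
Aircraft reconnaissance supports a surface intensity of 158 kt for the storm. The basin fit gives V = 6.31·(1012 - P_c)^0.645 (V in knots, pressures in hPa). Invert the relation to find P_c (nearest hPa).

865 hPa

ΔP = (V / 6.31)^(1/0.645) = (158/6.31)^1.550.
158/6.31 = 25.040; 25.040^1.550 ≈ 147.37 hPa.
P_c = 1012 − 147.37 = 864.63 ≈ 865 hPa.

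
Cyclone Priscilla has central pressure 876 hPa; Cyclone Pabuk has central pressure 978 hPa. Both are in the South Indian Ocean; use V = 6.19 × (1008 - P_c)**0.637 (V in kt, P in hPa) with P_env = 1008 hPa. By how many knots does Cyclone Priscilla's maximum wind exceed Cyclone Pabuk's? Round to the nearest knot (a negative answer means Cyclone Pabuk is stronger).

Cyclone Priscilla: ΔP = 132; V ≈ 6.19 × 132^0.637 ≈ 138.83 kt.
Cyclone Pabuk: ΔP = 30; V ≈ 6.19 × 30^0.637 ≈ 54.03 kt.
Difference ≈ 138.83 − 54.03 = 84.80 → 85 kt.

85 kt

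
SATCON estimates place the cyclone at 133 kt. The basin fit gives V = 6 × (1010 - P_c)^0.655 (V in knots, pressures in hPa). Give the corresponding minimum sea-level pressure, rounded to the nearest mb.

ΔP = (V / 6)^(1/0.655) = (133/6)^1.527.
133/6 = 22.167; 22.167^1.527 ≈ 113.37 mb.
P_c = 1010 − 113.37 = 896.63 ≈ 897 mb.

897 mb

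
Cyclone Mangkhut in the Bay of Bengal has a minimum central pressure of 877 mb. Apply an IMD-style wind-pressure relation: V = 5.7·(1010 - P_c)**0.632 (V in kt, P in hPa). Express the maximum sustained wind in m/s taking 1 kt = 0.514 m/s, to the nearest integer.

64 m/s

ΔP = 1010 − 877 = 133 mb.
V ≈ 5.7 × 133^0.632 = 5.7 × 21.992 ≈ 125.357 kt.
125.357 × 0.514 ≈ 64.43 m/s → 64 m/s.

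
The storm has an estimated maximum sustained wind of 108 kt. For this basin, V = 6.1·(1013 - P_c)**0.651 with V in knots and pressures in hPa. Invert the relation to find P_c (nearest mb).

ΔP = (V / 6.1)^(1/0.651) = (108/6.1)^1.536.
108/6.1 = 17.705; 17.705^1.536 ≈ 82.64 mb.
P_c = 1013 − 82.64 = 930.36 ≈ 930 mb.

930 mb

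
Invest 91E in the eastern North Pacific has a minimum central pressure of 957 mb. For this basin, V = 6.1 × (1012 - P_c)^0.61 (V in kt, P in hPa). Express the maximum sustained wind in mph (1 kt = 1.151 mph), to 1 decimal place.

80.9 mph

ΔP = 1012 − 957 = 55 mb.
V ≈ 6.1 × 55^0.61 = 6.1 × 11.524 ≈ 70.299 kt.
70.299 × 1.151 ≈ 80.91 mph → 80.9 mph.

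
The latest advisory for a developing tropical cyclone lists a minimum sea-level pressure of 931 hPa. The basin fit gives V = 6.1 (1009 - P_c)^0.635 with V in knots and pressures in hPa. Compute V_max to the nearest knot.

97 kt

ΔP = 1009 − 931 = 78 hPa.
78^0.635 ≈ 15.903.
V ≈ 6.1 × 15.903 ≈ 97.0 kt.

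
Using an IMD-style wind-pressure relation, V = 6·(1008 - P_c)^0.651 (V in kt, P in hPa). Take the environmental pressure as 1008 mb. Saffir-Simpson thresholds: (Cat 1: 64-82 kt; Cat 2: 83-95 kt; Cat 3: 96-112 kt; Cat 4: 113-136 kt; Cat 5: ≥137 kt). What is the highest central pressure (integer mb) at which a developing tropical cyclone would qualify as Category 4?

Category 4 begins at V = 113 kt.
Required ΔP = (113/6)^(1/0.651) = 18.833^1.536 ≈ 90.87 mb.
P_c ≤ 1008 − 90.87 = 917.13, so the highest integer P_c is 917 mb.

917 mb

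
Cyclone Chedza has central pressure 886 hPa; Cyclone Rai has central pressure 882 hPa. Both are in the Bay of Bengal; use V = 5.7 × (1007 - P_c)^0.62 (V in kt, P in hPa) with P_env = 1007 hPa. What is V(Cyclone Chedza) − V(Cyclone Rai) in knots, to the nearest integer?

Cyclone Chedza: ΔP = 121; V ≈ 5.7 × 121^0.62 ≈ 111.48 kt.
Cyclone Rai: ΔP = 125; V ≈ 5.7 × 125^0.62 ≈ 113.75 kt.
Difference ≈ 111.48 − 113.75 = -2.27 → -2 kt.

-2 kt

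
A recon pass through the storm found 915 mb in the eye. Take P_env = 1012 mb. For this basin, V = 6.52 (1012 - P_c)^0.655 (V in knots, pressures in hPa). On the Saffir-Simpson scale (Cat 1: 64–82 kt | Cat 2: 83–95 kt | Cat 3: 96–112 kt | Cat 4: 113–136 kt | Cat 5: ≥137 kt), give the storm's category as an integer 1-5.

ΔP = 1012 − 915 = 97 mb.
V ≈ 6.52 × 97^0.655 = 6.52 × 20.01 ≈ 130 kt.
130 kt falls in the Category 4 band.

4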